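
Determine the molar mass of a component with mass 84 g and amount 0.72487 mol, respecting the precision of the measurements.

molar mass = 84 g ÷ 0.72487 mol = 115.882847959… g/mol.
84 has 2 significant figures; 0.72487 has 5.
Division/multiplication keeps the fewest: 2 significant figures.
Rounded: 1.2 × 10^2 g/mol.

1.2 × 10^2 g/mol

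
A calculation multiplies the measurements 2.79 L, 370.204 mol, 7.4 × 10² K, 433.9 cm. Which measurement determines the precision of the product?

2.79 L → 3 s.f.; 370.204 mol → 6 s.f.; 7.4 × 10² K → 2 s.f.; 433.9 cm → 4 s.f.
The fewest is 2 significant figures, from 7.4 × 10² K.

7.4 × 10² K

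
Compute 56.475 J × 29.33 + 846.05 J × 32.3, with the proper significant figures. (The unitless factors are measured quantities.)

2.90 × 10^4 J

56.475 × 29.33 = 1656.41175 → 1656 J (4 s.f., last digit at the 10^0 place).
846.05 × 32.3 = 27327.415 → 2.73 × 10^4 J (3 s.f., last digit at the 10^2 place).
Sum: 28983.82675 J; keep the coarser place, 10^2.
Result: 2.90 × 10^4 J.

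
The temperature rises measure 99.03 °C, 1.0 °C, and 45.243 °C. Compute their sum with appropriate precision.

145.3 °C

99.03 °C + 1.0 °C + 45.243 °C = 145.273 °C.
Addition/subtraction keeps the fewest decimal places: 99.03 → 2 decimal places, 1.0 → 1 decimal place, 45.243 → 3 decimal places; limit is 1.
Rounded to 1 decimal place: 145.3 °C.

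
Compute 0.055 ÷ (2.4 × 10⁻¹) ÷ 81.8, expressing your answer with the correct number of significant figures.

0.055 ÷ (2.4 × 10⁻¹) ÷ 81.8 = 0.00280154849226…
Multiplication/division keeps the fewest significant figures: 0.055 → 2 s.f., 2.4 × 10⁻¹ → 2 s.f., 81.8 → 3 s.f.; limit is 2.
Rounded to 2 significant figures: 0.0028.

0.0028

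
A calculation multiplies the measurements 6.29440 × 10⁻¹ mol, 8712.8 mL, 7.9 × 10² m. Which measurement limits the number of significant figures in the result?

7.9 × 10² m

6.29440 × 10⁻¹ mol → 6 s.f.; 8712.8 mL → 5 s.f.; 7.9 × 10² m → 2 s.f.
The fewest is 2 significant figures, from 7.9 × 10² m.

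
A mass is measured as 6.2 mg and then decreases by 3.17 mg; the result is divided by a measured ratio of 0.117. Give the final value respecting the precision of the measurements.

6.2 mg − 3.17 mg = 3.03 mg; the difference is limited to 1 decimal place (2 s.f.).
Carrying full precision, 3.03 ÷ 0.117 = 25.8974358974… mg; 0.117 has 3 s.f., so the result keeps min(2, 3) = 2 s.f.
Rounded to 2 significant figures: 26 mg.

26 mg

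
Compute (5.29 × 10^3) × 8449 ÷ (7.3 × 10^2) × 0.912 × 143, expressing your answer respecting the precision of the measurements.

8.0 × 10^6

(5.29 × 10^3) × 8449 ÷ (7.3 × 10^2) × 0.912 × 143 = 7984891.10597…
Multiplication/division keeps the fewest significant figures: 5.29 × 10^3 → 3 s.f., 8449 → 4 s.f., 7.3 × 10^2 → 2 s.f., 0.912 → 3 s.f., 143 → 3 s.f.; limit is 2.
Rounded to 2 significant figures: 8.0 × 10^6.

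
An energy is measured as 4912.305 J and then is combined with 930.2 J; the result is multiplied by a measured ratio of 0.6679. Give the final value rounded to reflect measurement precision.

4912.305 J + 930.2 J = 5842.505 J; the sum is limited to 1 decimal place (5 s.f.).
Carrying full precision, 5842.505 × 0.6679 = 3902.2090895 J; 0.6679 has 4 s.f., so the result keeps min(5, 4) = 4 s.f.
Rounded to 4 significant figures: 3902 J.

3902 J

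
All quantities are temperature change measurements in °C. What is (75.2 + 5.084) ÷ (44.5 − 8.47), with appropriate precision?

2.23

75.2 + 5.084 = 80.284, limited to 1 d.p. → 3 s.f.; 44.5 − 8.47 = 36.03, limited to 1 d.p. → 3 s.f.
Carrying full precision, 80.284 ÷ 36.03 = 2.22825423258…; keep min(3, 3) = 3 s.f.
Rounded to 3 significant figures: 2.23.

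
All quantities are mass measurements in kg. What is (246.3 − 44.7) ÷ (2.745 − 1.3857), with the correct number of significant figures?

246.3 − 44.7 = 201.6, limited to 1 d.p. → 4 s.f.; 2.745 − 1.3857 = 1.3593, limited to 3 d.p. → 4 s.f.
Carrying full precision, 201.6 ÷ 1.3593 = 148.311630987…; keep min(4, 4) = 4 s.f.
Rounded to 4 significant figures: 148.3.

148.3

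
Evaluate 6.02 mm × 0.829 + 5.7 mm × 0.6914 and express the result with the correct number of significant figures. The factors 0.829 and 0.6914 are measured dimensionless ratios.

6.02 × 0.829 = 4.99058 → 4.99 mm (3 s.f., last digit at the 10^-2 place).
5.7 × 0.6914 = 3.94098 → 3.9 mm (2 s.f., last digit at the 10^-1 place).
Sum: 8.93156 mm; keep the coarser place, 10^-1.
Result: 8.9 mm.

8.9 mm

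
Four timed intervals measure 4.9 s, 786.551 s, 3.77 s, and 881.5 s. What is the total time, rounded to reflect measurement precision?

4.9 s + 786.551 s + 3.77 s + 881.5 s = 1676.721 s.
Addition/subtraction keeps the fewest decimal places: 4.9 → 1 decimal place, 786.551 → 3 decimal places, 3.77 → 2 decimal places, 881.5 → 1 decimal place; limit is 1.
Rounded to 1 decimal place: 1676.7 s.

1676.7 s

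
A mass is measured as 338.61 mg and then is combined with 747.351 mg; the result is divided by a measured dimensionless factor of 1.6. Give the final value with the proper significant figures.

6.8 × 10² mg

338.61 mg + 747.351 mg = 1085.961 mg; the sum is limited to 2 decimal places (6 s.f.).
Carrying full precision, 1085.961 ÷ 1.6 = 678.725625 mg; 1.6 has 2 s.f., so the result keeps min(6, 2) = 2 s.f.
Rounded to 2 significant figures: 6.8 × 10² mg.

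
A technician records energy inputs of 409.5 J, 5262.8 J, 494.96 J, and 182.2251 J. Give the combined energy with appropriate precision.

409.5 J + 5262.8 J + 494.96 J + 182.2251 J = 6349.4851 J.
Addition/subtraction keeps the fewest decimal places: 409.5 → 1 decimal place, 5262.8 → 1 decimal place, 494.96 → 2 decimal places, 182.2251 → 4 decimal places; limit is 1.
Rounded to 1 decimal place: 6349.5 J.

6349.5 J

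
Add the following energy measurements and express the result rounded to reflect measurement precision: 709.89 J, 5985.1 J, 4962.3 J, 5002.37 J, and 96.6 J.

709.89 J + 5985.1 J + 4962.3 J + 5002.37 J + 96.6 J = 16756.26 J.
Addition/subtraction keeps the fewest decimal places: 709.89 → 2 decimal places, 5985.1 → 1 decimal place, 4962.3 → 1 decimal place, 5002.37 → 2 decimal places, 96.6 → 1 decimal place; limit is 1.
Rounded to 1 decimal place: 16756.3 J.

16756.3 J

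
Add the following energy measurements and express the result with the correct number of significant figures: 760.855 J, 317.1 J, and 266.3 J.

1344.3 J

760.855 J + 317.1 J + 266.3 J = 1344.255 J.
Addition/subtraction keeps the fewest decimal places: 760.855 → 3 decimal places, 317.1 → 1 decimal place, 266.3 → 1 decimal place; limit is 1.
Rounded to 1 decimal place: 1344.3 J.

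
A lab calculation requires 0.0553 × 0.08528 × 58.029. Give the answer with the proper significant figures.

0.0553 × 0.08528 × 58.029 = 0.273663835536
Multiplication/division keeps the fewest significant figures: 0.0553 → 3 s.f., 0.08528 → 4 s.f., 58.029 → 5 s.f.; limit is 3.
Rounded to 3 significant figures: 0.274.

0.274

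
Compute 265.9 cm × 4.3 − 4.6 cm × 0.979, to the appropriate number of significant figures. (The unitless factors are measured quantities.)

265.9 × 4.3 = 1143.37 → 1.1 × 10³ cm (2 s.f., last digit at the 10^2 place).
4.6 × 0.979 = 4.5034 → 4.5 cm (2 s.f., last digit at the 10^-1 place).
Difference: 1138.8666 cm; keep the coarser place, 10^2.
Result: 1.1 × 10³ cm.

1.1 × 10³ cm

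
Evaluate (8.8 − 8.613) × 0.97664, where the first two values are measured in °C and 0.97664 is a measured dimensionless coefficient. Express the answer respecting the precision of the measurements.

8.8 °C − 8.613 °C = 0.187 °C; the difference is limited to 1 decimal place (1 s.f.).
Carrying full precision, 0.187 × 0.97664 = 0.18263168 °C; 0.97664 has 5 s.f., so the result keeps min(1, 5) = 1 s.f.
Rounded to 1 significant figure: 0.2 °C.

0.2 °C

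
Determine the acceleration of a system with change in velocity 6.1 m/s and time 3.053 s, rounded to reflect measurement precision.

2.0 m/s²

acceleration = 6.1 m/s ÷ 3.053 s = 1.99803471995… m/s².
6.1 has 2 significant figures; 3.053 has 4.
Division/multiplication keeps the fewest: 2 significant figures.
Rounded: 2.0 m/s².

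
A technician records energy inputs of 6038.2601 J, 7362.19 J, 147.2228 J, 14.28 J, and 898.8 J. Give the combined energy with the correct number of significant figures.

6038.2601 J + 7362.19 J + 147.2228 J + 14.28 J + 898.8 J = 14460.7529 J.
Addition/subtraction keeps the fewest decimal places: 6038.2601 → 4 decimal places, 7362.19 → 2 decimal places, 147.2228 → 4 decimal places, 14.28 → 2 decimal places, 898.8 → 1 decimal place; limit is 1.
Rounded to 1 decimal place: 14460.8 J.

14460.8 J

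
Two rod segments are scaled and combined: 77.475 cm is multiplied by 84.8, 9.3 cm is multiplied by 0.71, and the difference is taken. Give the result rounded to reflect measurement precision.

77.475 × 84.8 = 6569.88 → 6.57 × 10³ cm (3 s.f., last digit at the 10^1 place).
9.3 × 0.71 = 6.603 → 6.6 cm (2 s.f., last digit at the 10^-1 place).
Difference: 6563.277 cm; keep the coarser place, 10^1.
Result: 6.56 × 10³ cm.

6.56 × 10³ cm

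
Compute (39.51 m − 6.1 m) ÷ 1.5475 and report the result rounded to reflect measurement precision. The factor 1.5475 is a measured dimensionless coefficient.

39.51 m − 6.1 m = 33.41 m; the difference is limited to 1 decimal place (3 s.f.).
Carrying full precision, 33.41 ÷ 1.5475 = 21.5896607431… m; 1.5475 has 5 s.f., so the result keeps min(3, 5) = 3 s.f.
Rounded to 3 significant figures: 21.6 m.

21.6 m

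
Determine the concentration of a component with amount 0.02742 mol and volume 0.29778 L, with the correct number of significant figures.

concentration = 0.02742 mol ÷ 0.29778 L = 0.0920814023776… mol/L.
0.02742 has 4 significant figures; 0.29778 has 5.
Division/multiplication keeps the fewest: 4 significant figures.
Rounded: 0.09208 mol/L.

0.09208 mol/L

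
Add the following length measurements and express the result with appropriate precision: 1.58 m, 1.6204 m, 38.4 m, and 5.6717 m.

47.3 m

1.58 m + 1.6204 m + 38.4 m + 5.6717 m = 47.2721 m.
Addition/subtraction keeps the fewest decimal places: 1.58 → 2 decimal places, 1.6204 → 4 decimal places, 38.4 → 1 decimal place, 5.6717 → 4 decimal places; limit is 1.
Rounded to 1 decimal place: 47.3 m.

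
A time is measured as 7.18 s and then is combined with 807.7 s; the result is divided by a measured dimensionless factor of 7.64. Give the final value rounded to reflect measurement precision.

107 s

7.18 s + 807.7 s = 814.88 s; the sum is limited to 1 decimal place (4 s.f.).
Carrying full precision, 814.88 ÷ 7.64 = 106.659685864… s; 7.64 has 3 s.f., so the result keeps min(4, 3) = 3 s.f.
Rounded to 3 significant figures: 107 s.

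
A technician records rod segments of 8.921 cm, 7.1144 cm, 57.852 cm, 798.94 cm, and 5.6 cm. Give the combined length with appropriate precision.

8.921 cm + 7.1144 cm + 57.852 cm + 798.94 cm + 5.6 cm = 878.4274 cm.
Addition/subtraction keeps the fewest decimal places: 8.921 → 3 decimal places, 7.1144 → 4 decimal places, 57.852 → 3 decimal places, 798.94 → 2 decimal places, 5.6 → 1 decimal place; limit is 1.
Rounded to 1 decimal place: 878.4 cm.

878.4 cm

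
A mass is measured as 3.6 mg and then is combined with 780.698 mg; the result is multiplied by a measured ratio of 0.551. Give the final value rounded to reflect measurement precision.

432 mg

3.6 mg + 780.698 mg = 784.298 mg; the sum is limited to 1 decimal place (4 s.f.).
Carrying full precision, 784.298 × 0.551 = 432.148198 mg; 0.551 has 3 s.f., so the result keeps min(4, 3) = 3 s.f.
Rounded to 3 significant figures: 432 mg.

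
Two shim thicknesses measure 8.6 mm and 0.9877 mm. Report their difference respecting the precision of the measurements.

8.6 mm − 0.9877 mm = 7.6123 mm.
Addition/subtraction keeps the fewest decimal places: 8.6 → 1 decimal place, 0.9877 → 4 decimal places; limit is 1.
Rounded to 1 decimal place: 7.6 mm.

7.6 mm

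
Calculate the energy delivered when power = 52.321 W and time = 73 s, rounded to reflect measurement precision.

energy delivered = 52.321 W × 73 s = 3819.433 J.
52.321 has 5 significant figures; 73 has 2.
Division/multiplication keeps the fewest: 2 significant figures.
Rounded: 3.8 × 10^3 J.

3.8 × 10^3 J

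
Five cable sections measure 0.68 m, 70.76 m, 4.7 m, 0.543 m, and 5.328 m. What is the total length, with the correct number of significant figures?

0.68 m + 70.76 m + 4.7 m + 0.543 m + 5.328 m = 82.011 m.
Addition/subtraction keeps the fewest decimal places: 0.68 → 2 decimal places, 70.76 → 2 decimal places, 4.7 → 1 decimal place, 0.543 → 3 decimal places, 5.328 → 3 decimal places; limit is 1.
Rounded to 1 decimal place: 82.0 m.

82.0 m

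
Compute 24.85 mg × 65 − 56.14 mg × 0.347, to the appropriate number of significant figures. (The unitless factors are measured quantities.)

24.85 × 65 = 1615.25 → 1.6 × 10³ mg (2 s.f., last digit at the 10^2 place).
56.14 × 0.347 = 19.48058 → 19.5 mg (3 s.f., last digit at the 10^-1 place).
Difference: 1595.76942 mg; keep the coarser place, 10^2.
Result: 1.6 × 10³ mg.

1.6 × 10³ mg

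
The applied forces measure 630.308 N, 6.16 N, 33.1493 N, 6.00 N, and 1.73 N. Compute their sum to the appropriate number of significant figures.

677.35 N

630.308 N + 6.16 N + 33.1493 N + 6.00 N + 1.73 N = 677.3473 N.
Addition/subtraction keeps the fewest decimal places: 630.308 → 3 decimal places, 6.16 → 2 decimal places, 33.1493 → 4 decimal places, 6.00 → 2 decimal places, 1.73 → 2 decimal places; limit is 2.
Rounded to 2 decimal places: 677.35 N.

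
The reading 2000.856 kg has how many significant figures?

7

2000.856: zeros between nonzero digits are significant.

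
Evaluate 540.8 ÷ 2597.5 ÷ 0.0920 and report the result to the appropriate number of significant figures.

2.26

540.8 ÷ 2597.5 ÷ 0.0920 = 2.26304557057…
Multiplication/division keeps the fewest significant figures: 540.8 → 4 s.f., 2597.5 → 5 s.f., 0.0920 → 3 s.f.; limit is 3.
Rounded to 3 significant figures: 2.26.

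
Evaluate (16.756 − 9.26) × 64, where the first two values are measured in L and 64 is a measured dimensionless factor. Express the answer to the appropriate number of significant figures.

16.756 L − 9.26 L = 7.496 L; the difference is limited to 2 decimal places (3 s.f.).
Carrying full precision, 7.496 × 64 = 479.744 L; 64 has 2 s.f., so the result keeps min(3, 2) = 2 s.f.
Rounded to 2 significant figures: 4.8 × 10^2 L.

4.8 × 10^2 L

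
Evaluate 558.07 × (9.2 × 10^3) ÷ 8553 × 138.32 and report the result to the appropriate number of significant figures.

8.3 × 10^4

558.07 × (9.2 × 10^3) ÷ 8553 × 138.32 = 83031.5246206…
Multiplication/division keeps the fewest significant figures: 558.07 → 5 s.f., 9.2 × 10^3 → 2 s.f., 8553 → 4 s.f., 138.32 → 5 s.f.; limit is 2.
Rounded to 2 significant figures: 8.3 × 10^4.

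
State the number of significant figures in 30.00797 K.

7

30.00797: zeros between nonzero digits are significant.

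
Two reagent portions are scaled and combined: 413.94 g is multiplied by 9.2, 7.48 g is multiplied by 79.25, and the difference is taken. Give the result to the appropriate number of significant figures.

413.94 × 9.2 = 3808.248 → 3.8 × 10^3 g (2 s.f., last digit at the 10^2 place).
7.48 × 79.25 = 592.79 → 593 g (3 s.f., last digit at the 10^0 place).
Difference: 3215.458 g; keep the coarser place, 10^2.
Result: 3.2 × 10^3 g.

3.2 × 10^3 g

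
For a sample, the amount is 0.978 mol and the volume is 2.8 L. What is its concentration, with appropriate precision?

0.35 mol/L

concentration = 0.978 mol ÷ 2.8 L = 0.349285714286… mol/L.
0.978 has 3 significant figures; 2.8 has 2.
Division/multiplication keeps the fewest: 2 significant figures.
Rounded: 0.35 mol/L.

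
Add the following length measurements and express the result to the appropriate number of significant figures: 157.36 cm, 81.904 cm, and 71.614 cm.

157.36 cm + 81.904 cm + 71.614 cm = 310.878 cm.
Addition/subtraction keeps the fewest decimal places: 157.36 → 2 decimal places, 81.904 → 3 decimal places, 71.614 → 3 decimal places; limit is 2.
Rounded to 2 decimal places: 310.88 cm.

310.88 cm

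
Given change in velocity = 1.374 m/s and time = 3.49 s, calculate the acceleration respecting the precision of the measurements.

0.394 m/s²

acceleration = 1.374 m/s ÷ 3.49 s = 0.393696275072… m/s².
1.374 has 4 significant figures; 3.49 has 3.
Division/multiplication keeps the fewest: 3 significant figures.
Rounded: 0.394 m/s².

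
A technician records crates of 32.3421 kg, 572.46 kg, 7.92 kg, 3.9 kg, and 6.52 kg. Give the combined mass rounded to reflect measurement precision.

623.1 kg

32.3421 kg + 572.46 kg + 7.92 kg + 3.9 kg + 6.52 kg = 623.1421 kg.
Addition/subtraction keeps the fewest decimal places: 32.3421 → 4 decimal places, 572.46 → 2 decimal places, 7.92 → 2 decimal places, 3.9 → 1 decimal place, 6.52 → 2 decimal places; limit is 1.
Rounded to 1 decimal place: 623.1 kg.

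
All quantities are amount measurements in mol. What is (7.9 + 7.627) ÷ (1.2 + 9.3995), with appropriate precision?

1.46

7.9 + 7.627 = 15.527, limited to 1 d.p. → 3 s.f.; 1.2 + 9.3995 = 10.5995, limited to 1 d.p. → 3 s.f.
Carrying full precision, 15.527 ÷ 10.5995 = 1.46488041889…; keep min(3, 3) = 3 s.f.
Rounded to 3 significant figures: 1.46.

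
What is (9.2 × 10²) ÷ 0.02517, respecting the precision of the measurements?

3.7 × 10⁴

(9.2 × 10²) ÷ 0.02517 = 36551.4501391…
Multiplication/division keeps the fewest significant figures: 9.2 × 10² → 2 s.f., 0.02517 → 4 s.f.; limit is 2.
Rounded to 2 significant figures: 3.7 × 10⁴.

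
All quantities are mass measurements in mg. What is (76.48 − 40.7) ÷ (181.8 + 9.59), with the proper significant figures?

76.48 − 40.7 = 35.78, limited to 1 d.p. → 3 s.f.; 181.8 + 9.59 = 191.39, limited to 1 d.p. → 4 s.f.
Carrying full precision, 35.78 ÷ 191.39 = 0.186948116412…; keep min(3, 4) = 3 s.f.
Rounded to 3 significant figures: 0.187.

0.187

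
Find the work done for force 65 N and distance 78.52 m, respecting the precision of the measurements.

work done = 65 N × 78.52 m = 5103.8 J.
65 has 2 significant figures; 78.52 has 4.
Division/multiplication keeps the fewest: 2 significant figures.
Rounded: 5.1 × 10³ J.

5.1 × 10³ J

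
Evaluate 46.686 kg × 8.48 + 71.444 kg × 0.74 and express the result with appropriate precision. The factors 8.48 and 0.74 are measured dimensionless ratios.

449 kg

46.686 × 8.48 = 395.89728 → 396 kg (3 s.f., last digit at the 10^0 place).
71.444 × 0.74 = 52.86856 → 53 kg (2 s.f., last digit at the 10^0 place).
Sum: 448.76584 kg; keep the coarser place, 10^0.
Result: 449 kg.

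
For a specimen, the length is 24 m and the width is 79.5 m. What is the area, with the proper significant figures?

area = 24 m × 79.5 m = 1908 m².
24 has 2 significant figures; 79.5 has 3.
Division/multiplication keeps the fewest: 2 significant figures.
Rounded: 1.9 × 10³ m².

1.9 × 10³ m²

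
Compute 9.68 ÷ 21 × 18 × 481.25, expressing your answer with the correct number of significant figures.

9.68 ÷ 21 × 18 × 481.25 = 3993
Multiplication/division keeps the fewest significant figures: 9.68 → 3 s.f., 21 → 2 s.f., 18 → 2 s.f., 481.25 → 5 s.f.; limit is 2.
Rounded to 2 significant figures: 4.0 × 10³.

4.0 × 10³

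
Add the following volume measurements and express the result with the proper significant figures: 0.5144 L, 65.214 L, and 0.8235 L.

66.552 L

0.5144 L + 65.214 L + 0.8235 L = 66.5519 L.
Addition/subtraction keeps the fewest decimal places: 0.5144 → 4 decimal places, 65.214 → 3 decimal places, 0.8235 → 4 decimal places; limit is 3.
Rounded to 3 decimal places: 66.552 L.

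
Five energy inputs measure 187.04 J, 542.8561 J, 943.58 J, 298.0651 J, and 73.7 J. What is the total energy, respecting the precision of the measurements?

2045.2 J

187.04 J + 542.8561 J + 943.58 J + 298.0651 J + 73.7 J = 2045.2412 J.
Addition/subtraction keeps the fewest decimal places: 187.04 → 2 decimal places, 542.8561 → 4 decimal places, 943.58 → 2 decimal places, 298.0651 → 4 decimal places, 73.7 → 1 decimal place; limit is 1.
Rounded to 1 decimal place: 2045.2 J.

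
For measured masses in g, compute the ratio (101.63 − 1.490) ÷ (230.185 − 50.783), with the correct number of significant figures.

101.63 − 1.490 = 100.140, limited to 2 d.p. → 5 s.f.; 230.185 − 50.783 = 179.402, limited to 3 d.p. → 6 s.f.
Carrying full precision, 100.140 ÷ 179.402 = 0.558187757104…; keep min(5, 6) = 5 s.f.
Rounded to 5 significant figures: 5.5819 × 10^-1.

5.5819 × 10^-1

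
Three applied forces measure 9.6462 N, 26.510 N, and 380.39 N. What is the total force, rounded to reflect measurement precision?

9.6462 N + 26.510 N + 380.39 N = 416.5462 N.
Addition/subtraction keeps the fewest decimal places: 9.6462 → 4 decimal places, 26.510 → 3 decimal places, 380.39 → 2 decimal places; limit is 2.
Rounded to 2 decimal places: 416.55 N.

416.55 N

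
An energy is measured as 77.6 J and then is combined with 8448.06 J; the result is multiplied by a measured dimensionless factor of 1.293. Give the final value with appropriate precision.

77.6 J + 8448.06 J = 8525.66 J; the sum is limited to 1 decimal place (5 s.f.).
Carrying full precision, 8525.66 × 1.293 = 11023.67838 J; 1.293 has 4 s.f., so the result keeps min(5, 4) = 4 s.f.
Rounded to 4 significant figures: 1.102 × 10^4 J.

1.102 × 10^4 J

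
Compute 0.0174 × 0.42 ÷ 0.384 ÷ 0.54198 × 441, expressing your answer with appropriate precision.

15

0.0174 × 0.42 ÷ 0.384 ÷ 0.54198 × 441 = 15.4854076719…
Multiplication/division keeps the fewest significant figures: 0.0174 → 3 s.f., 0.42 → 2 s.f., 0.384 → 3 s.f., 0.54198 → 5 s.f., 441 → 3 s.f.; limit is 2.
Rounded to 2 significant figures: 15.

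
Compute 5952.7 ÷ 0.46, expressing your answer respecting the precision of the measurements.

5952.7 ÷ 0.46 = 12940.6521739…
Multiplication/division keeps the fewest significant figures: 5952.7 → 5 s.f., 0.46 → 2 s.f.; limit is 2.
Rounded to 2 significant figures: 1.3 × 10⁴.

1.3 × 10⁴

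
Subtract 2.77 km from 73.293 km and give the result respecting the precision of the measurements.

70.52 km

73.293 km − 2.77 km = 70.523 km.
Addition/subtraction keeps the fewest decimal places: 73.293 → 3 decimal places, 2.77 → 2 decimal places; limit is 2.
Rounded to 2 decimal places: 70.52 km.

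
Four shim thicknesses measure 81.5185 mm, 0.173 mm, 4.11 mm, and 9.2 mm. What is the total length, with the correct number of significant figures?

95.0 mm

81.5185 mm + 0.173 mm + 4.11 mm + 9.2 mm = 95.0015 mm.
Addition/subtraction keeps the fewest decimal places: 81.5185 → 4 decimal places, 0.173 → 3 decimal places, 4.11 → 2 decimal places, 9.2 → 1 decimal place; limit is 1.
Rounded to 1 decimal place: 95.0 mm.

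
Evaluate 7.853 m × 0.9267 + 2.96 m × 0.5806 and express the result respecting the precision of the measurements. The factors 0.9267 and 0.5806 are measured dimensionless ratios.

7.853 × 0.9267 = 7.2773751 → 7.277 m (4 s.f., last digit at the 10^-3 place).
2.96 × 0.5806 = 1.718576 → 1.72 m (3 s.f., last digit at the 10^-2 place).
Sum: 8.9959511 m; keep the coarser place, 10^-2.
Result: 9.00 m.

9.00 m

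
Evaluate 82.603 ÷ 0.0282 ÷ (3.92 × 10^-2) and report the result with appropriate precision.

82.603 ÷ 0.0282 ÷ (3.92 × 10^-2) = 74724.0917644…
Multiplication/division keeps the fewest significant figures: 82.603 → 5 s.f., 0.0282 → 3 s.f., 3.92 × 10^-2 → 3 s.f.; limit is 3.
Rounded to 3 significant figures: 7.47 × 10^4.

7.47 × 10^4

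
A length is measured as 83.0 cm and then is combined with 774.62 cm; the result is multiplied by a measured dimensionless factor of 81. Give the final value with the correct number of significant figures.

83.0 cm + 774.62 cm = 857.62 cm; the sum is limited to 1 decimal place (4 s.f.).
Carrying full precision, 857.62 × 81 = 69467.22 cm; 81 has 2 s.f., so the result keeps min(4, 2) = 2 s.f.
Rounded to 2 significant figures: 6.9 × 10^4 cm.

6.9 × 10^4 cm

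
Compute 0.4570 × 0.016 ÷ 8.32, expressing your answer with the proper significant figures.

8.8 × 10⁻⁴

0.4570 × 0.016 ÷ 8.32 = 0.000878846153846…
Multiplication/division keeps the fewest significant figures: 0.4570 → 4 s.f., 0.016 → 2 s.f., 8.32 → 3 s.f.; limit is 2.
Rounded to 2 significant figures: 8.8 × 10⁻⁴.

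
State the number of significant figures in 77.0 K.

77.0: trailing zeros after a decimal point are significant.

3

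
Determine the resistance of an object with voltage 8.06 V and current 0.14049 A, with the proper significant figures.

57.4 Ω

resistance = 8.06 V ÷ 0.14049 A = 57.3706313617… Ω.
8.06 has 3 significant figures; 0.14049 has 5.
Division/multiplication keeps the fewest: 3 significant figures.
Rounded: 57.4 Ω.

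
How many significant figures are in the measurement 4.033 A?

4

4.033: zeros between nonzero digits are significant.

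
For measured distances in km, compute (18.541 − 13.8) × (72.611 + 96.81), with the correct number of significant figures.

8.0 × 10^2 km²

18.541 − 13.8 = 4.741, limited to 1 d.p. → 2 s.f.; 72.611 + 96.81 = 169.421, limited to 2 d.p. → 5 s.f.
Carrying full precision, 4.741 × 169.421 = 803.224961; keep min(2, 5) = 2 s.f.
Rounded to 2 significant figures: 8.0 × 10^2 km².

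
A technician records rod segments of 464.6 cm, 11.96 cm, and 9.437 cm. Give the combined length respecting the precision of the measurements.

464.6 cm + 11.96 cm + 9.437 cm = 485.997 cm.
Addition/subtraction keeps the fewest decimal places: 464.6 → 1 decimal place, 11.96 → 2 decimal places, 9.437 → 3 decimal places; limit is 1.
Rounded to 1 decimal place: 486.0 cm.

486.0 cm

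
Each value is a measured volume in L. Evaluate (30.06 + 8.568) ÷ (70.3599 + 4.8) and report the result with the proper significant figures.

0.514

30.06 + 8.568 = 38.628, limited to 2 d.p. → 4 s.f.; 70.3599 + 4.8 = 75.1599, limited to 1 d.p. → 3 s.f.
Carrying full precision, 38.628 ÷ 75.1599 = 0.513944270815…; keep min(4, 3) = 3 s.f.
Rounded to 3 significant figures: 0.514.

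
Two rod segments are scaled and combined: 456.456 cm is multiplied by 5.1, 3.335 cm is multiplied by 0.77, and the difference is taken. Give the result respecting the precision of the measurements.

2.3 × 10³ cm

456.456 × 5.1 = 2327.9256 → 2.3 × 10³ cm (2 s.f., last digit at the 10^2 place).
3.335 × 0.77 = 2.56795 → 2.6 cm (2 s.f., last digit at the 10^-1 place).
Difference: 2325.35765 cm; keep the coarser place, 10^2.
Result: 2.3 × 10³ cm.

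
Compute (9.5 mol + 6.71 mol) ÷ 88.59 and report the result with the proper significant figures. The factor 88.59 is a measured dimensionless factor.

0.183 mol

9.5 mol + 6.71 mol = 16.21 mol; the sum is limited to 1 decimal place (3 s.f.).
Carrying full precision, 16.21 ÷ 88.59 = 0.182977762727… mol; 88.59 has 4 s.f., so the result keeps min(3, 4) = 3 s.f.
Rounded to 3 significant figures: 0.183 mol.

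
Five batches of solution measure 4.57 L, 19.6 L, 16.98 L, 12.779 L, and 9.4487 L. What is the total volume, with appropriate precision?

63.4 L

4.57 L + 19.6 L + 16.98 L + 12.779 L + 9.4487 L = 63.3777 L.
Addition/subtraction keeps the fewest decimal places: 4.57 → 2 decimal places, 19.6 → 1 decimal place, 16.98 → 2 decimal places, 12.779 → 3 decimal places, 9.4487 → 4 decimal places; limit is 1.
Rounded to 1 decimal place: 63.4 L.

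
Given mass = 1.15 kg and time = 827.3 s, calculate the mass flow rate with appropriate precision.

0.00139 kg/s

mass flow rate = 1.15 kg ÷ 827.3 s = 0.00139006406382… kg/s.
1.15 has 3 significant figures; 827.3 has 4.
Division/multiplication keeps the fewest: 3 significant figures.
Rounded: 0.00139 kg/s.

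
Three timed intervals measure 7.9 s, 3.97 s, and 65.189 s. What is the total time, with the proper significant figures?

77.1 s

7.9 s + 3.97 s + 65.189 s = 77.059 s.
Addition/subtraction keeps the fewest decimal places: 7.9 → 1 decimal place, 3.97 → 2 decimal places, 65.189 → 3 decimal places; limit is 1.
Rounded to 1 decimal place: 77.1 s.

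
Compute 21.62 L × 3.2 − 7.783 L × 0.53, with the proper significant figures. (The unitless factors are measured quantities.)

21.62 × 3.2 = 69.184 → 69 L (2 s.f., last digit at the 10^0 place).
7.783 × 0.53 = 4.12499 → 4.1 L (2 s.f., last digit at the 10^-1 place).
Difference: 65.05901 L; keep the coarser place, 10^0.
Result: 65 L.

65 L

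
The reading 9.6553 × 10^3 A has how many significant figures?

5

9.6553 × 10^3: in scientific notation every digit of the coefficient is significant.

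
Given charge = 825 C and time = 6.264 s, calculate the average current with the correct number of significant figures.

1.32 × 10² A

average current = 825 C ÷ 6.264 s = 131.704980843… A.
825 has 3 significant figures; 6.264 has 4.
Division/multiplication keeps the fewest: 3 significant figures.
Rounded: 1.32 × 10² A.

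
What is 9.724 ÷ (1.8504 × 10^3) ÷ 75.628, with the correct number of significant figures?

9.724 ÷ (1.8504 × 10^3) ÷ 75.628 = 0.0000694859044627…
Multiplication/division keeps the fewest significant figures: 9.724 → 4 s.f., 1.8504 × 10^3 → 5 s.f., 75.628 → 5 s.f.; limit is 4.
Rounded to 4 significant figures: 6.949 × 10^-5.

6.949 × 10^-5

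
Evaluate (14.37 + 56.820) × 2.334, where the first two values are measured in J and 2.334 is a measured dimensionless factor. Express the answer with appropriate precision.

14.37 J + 56.820 J = 71.190 J; the sum is limited to 2 decimal places (4 s.f.).
Carrying full precision, 71.190 × 2.334 = 166.15746 J; 2.334 has 4 s.f., so the result keeps min(4, 4) = 4 s.f.
Rounded to 4 significant figures: 166.2 J.

166.2 J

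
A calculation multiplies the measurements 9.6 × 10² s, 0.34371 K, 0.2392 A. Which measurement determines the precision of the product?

9.6 × 10² s → 2 s.f.; 0.34371 K → 5 s.f.; 0.2392 A → 4 s.f.
The fewest is 2 significant figures, from 9.6 × 10² s.

9.6 × 10² s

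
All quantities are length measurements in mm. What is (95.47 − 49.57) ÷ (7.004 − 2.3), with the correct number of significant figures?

95.47 − 49.57 = 45.90, limited to 2 d.p. → 4 s.f.; 7.004 − 2.3 = 4.704, limited to 1 d.p. → 2 s.f.
Carrying full precision, 45.90 ÷ 4.704 = 9.75765306122…; keep min(4, 2) = 2 s.f.
Rounded to 2 significant figures: 9.8.

9.8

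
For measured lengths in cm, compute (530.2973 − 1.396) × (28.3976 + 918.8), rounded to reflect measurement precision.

5.010 × 10⁵ cm²

530.2973 − 1.396 = 528.9013, limited to 3 d.p. → 6 s.f.; 28.3976 + 918.8 = 947.1976, limited to 1 d.p. → 4 s.f.
Carrying full precision, 528.9013 × 947.1976 = 500974.041997…; keep min(6, 4) = 4 s.f.
Rounded to 4 significant figures: 5.010 × 10⁵ cm².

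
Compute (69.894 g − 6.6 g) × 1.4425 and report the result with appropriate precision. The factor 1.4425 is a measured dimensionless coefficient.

69.894 g − 6.6 g = 63.294 g; the difference is limited to 1 decimal place (3 s.f.).
Carrying full precision, 63.294 × 1.4425 = 91.301595 g; 1.4425 has 5 s.f., so the result keeps min(3, 5) = 3 s.f.
Rounded to 3 significant figures: 91.3 g.

91.3 g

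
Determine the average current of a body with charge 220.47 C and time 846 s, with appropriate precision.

0.261 A

average current = 220.47 C ÷ 846 s = 0.260602836879… A.
220.47 has 5 significant figures; 846 has 3.
Division/multiplication keeps the fewest: 3 significant figures.
Rounded: 0.261 A.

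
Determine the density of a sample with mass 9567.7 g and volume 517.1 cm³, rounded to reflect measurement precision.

density = 9567.7 g ÷ 517.1 cm³ = 18.5026107136… g/cm³.
9567.7 has 5 significant figures; 517.1 has 4.
Division/multiplication keeps the fewest: 4 significant figures.
Rounded: 18.50 g/cm³.

18.50 g/cm³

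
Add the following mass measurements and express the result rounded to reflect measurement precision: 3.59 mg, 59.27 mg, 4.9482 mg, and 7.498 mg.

75.31 mg

3.59 mg + 59.27 mg + 4.9482 mg + 7.498 mg = 75.3062 mg.
Addition/subtraction keeps the fewest decimal places: 3.59 → 2 decimal places, 59.27 → 2 decimal places, 4.9482 → 4 decimal places, 7.498 → 3 decimal places; limit is 2.
Rounded to 2 decimal places: 75.31 mg.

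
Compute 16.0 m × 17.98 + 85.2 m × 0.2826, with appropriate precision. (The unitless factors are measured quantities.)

16.0 × 17.98 = 287.68 → 288 m (3 s.f., last digit at the 10^0 place).
85.2 × 0.2826 = 24.07752 → 24.1 m (3 s.f., last digit at the 10^-1 place).
Sum: 311.75752 m; keep the coarser place, 10^0.
Result: 312 m.

312 m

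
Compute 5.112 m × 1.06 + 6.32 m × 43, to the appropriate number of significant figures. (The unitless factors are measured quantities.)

5.112 × 1.06 = 5.41872 → 5.42 m (3 s.f., last digit at the 10^-2 place).
6.32 × 43 = 271.76 → 2.7 × 10² m (2 s.f., last digit at the 10^1 place).
Sum: 277.17872 m; keep the coarser place, 10^1.
Result: 2.8 × 10² m.

2.8 × 10² m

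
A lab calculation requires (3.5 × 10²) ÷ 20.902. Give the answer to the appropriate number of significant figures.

17

(3.5 × 10²) ÷ 20.902 = 16.7448091092…
Multiplication/division keeps the fewest significant figures: 3.5 × 10² → 2 s.f., 20.902 → 5 s.f.; limit is 2.
Rounded to 2 significant figures: 17.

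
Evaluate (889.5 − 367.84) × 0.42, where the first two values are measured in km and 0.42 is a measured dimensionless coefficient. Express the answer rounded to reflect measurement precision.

2.2 × 10² km

889.5 km − 367.84 km = 521.66 km; the difference is limited to 1 decimal place (4 s.f.).
Carrying full precision, 521.66 × 0.42 = 219.0972 km; 0.42 has 2 s.f., so the result keeps min(4, 2) = 2 s.f.
Rounded to 2 significant figures: 2.2 × 10² km.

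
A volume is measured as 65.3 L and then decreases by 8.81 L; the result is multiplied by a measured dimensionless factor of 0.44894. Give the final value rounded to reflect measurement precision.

25.4 L

65.3 L − 8.81 L = 56.49 L; the difference is limited to 1 decimal place (3 s.f.).
Carrying full precision, 56.49 × 0.44894 = 25.3606206 L; 0.44894 has 5 s.f., so the result keeps min(3, 5) = 3 s.f.
Rounded to 3 significant figures: 25.4 L.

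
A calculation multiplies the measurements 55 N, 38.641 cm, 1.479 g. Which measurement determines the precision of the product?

55 N → 2 s.f.; 38.641 cm → 5 s.f.; 1.479 g → 4 s.f.
The fewest is 2 significant figures, from 55 N.

55 N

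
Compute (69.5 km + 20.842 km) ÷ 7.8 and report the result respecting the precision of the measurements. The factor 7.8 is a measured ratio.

69.5 km + 20.842 km = 90.342 km; the sum is limited to 1 decimal place (3 s.f.).
Carrying full precision, 90.342 ÷ 7.8 = 11.5823076923… km; 7.8 has 2 s.f., so the result keeps min(3, 2) = 2 s.f.
Rounded to 2 significant figures: 12 km.

12 km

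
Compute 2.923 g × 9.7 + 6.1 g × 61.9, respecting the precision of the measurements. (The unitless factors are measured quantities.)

2.923 × 9.7 = 28.3531 → 28 g (2 s.f., last digit at the 10^0 place).
6.1 × 61.9 = 377.59 → 3.8 × 10^2 g (2 s.f., last digit at the 10^1 place).
Sum: 405.9431 g; keep the coarser place, 10^1.
Result: 4.1 × 10^2 g.

4.1 × 10^2 g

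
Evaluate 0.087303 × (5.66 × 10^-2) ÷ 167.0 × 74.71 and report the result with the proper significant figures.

0.00221

0.087303 × (5.66 × 10^-2) ÷ 167.0 × 74.71 = 0.00221058828478…
Multiplication/division keeps the fewest significant figures: 0.087303 → 5 s.f., 5.66 × 10^-2 → 3 s.f., 167.0 → 4 s.f., 74.71 → 4 s.f.; limit is 3.
Rounded to 3 significant figures: 0.00221.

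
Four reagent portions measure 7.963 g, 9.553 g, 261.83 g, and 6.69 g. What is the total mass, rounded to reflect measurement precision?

7.963 g + 9.553 g + 261.83 g + 6.69 g = 286.036 g.
Addition/subtraction keeps the fewest decimal places: 7.963 → 3 decimal places, 9.553 → 3 decimal places, 261.83 → 2 decimal places, 6.69 → 2 decimal places; limit is 2.
Rounded to 2 decimal places: 286.04 g.

286.04 g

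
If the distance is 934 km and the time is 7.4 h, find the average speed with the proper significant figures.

average speed = 934 km ÷ 7.4 h = 126.216216216… km/h.
934 has 3 significant figures; 7.4 has 2.
Division/multiplication keeps the fewest: 2 significant figures.
Rounded: 1.3 × 10² km/h.

1.3 × 10² km/h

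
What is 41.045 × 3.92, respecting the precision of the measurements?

41.045 × 3.92 = 160.8964
Multiplication/division keeps the fewest significant figures: 41.045 → 5 s.f., 3.92 → 3 s.f.; limit is 3.
Rounded to 3 significant figures: 161.

161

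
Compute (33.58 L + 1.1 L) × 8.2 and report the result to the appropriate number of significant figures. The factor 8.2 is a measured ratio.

33.58 L + 1.1 L = 34.68 L; the sum is limited to 1 decimal place (3 s.f.).
Carrying full precision, 34.68 × 8.2 = 284.376 L; 8.2 has 2 s.f., so the result keeps min(3, 2) = 2 s.f.
Rounded to 2 significant figures: 2.8 × 10^2 L.

2.8 × 10^2 L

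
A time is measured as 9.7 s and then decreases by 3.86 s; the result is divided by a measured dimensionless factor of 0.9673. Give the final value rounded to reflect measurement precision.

9.7 s − 3.86 s = 5.84 s; the difference is limited to 1 decimal place (2 s.f.).
Carrying full precision, 5.84 ÷ 0.9673 = 6.03742375685… s; 0.9673 has 4 s.f., so the result keeps min(2, 4) = 2 s.f.
Rounded to 2 significant figures: 6.0 s.

6.0 s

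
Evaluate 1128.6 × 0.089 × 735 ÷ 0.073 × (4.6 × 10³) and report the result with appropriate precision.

1128.6 × 0.089 × 735 ÷ 0.073 × (4.6 × 10³) = 4.65213558082 × 10^9…
Multiplication/division keeps the fewest significant figures: 1128.6 → 5 s.f., 0.089 → 2 s.f., 735 → 3 s.f., 0.073 → 2 s.f., 4.6 × 10³ → 2 s.f.; limit is 2.
Rounded to 2 significant figures: 4.7 × 10⁹.

4.7 × 10⁹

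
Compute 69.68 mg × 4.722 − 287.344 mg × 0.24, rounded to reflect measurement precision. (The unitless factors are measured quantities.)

69.68 × 4.722 = 329.02896 → 329.0 mg (4 s.f., last digit at the 10^-1 place).
287.344 × 0.24 = 68.96256 → 69 mg (2 s.f., last digit at the 10^0 place).
Difference: 260.0664 mg; keep the coarser place, 10^0.
Result: 2.60 × 10^2 mg.

2.60 × 10^2 mg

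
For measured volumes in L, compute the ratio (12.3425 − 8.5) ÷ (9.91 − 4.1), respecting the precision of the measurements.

0.66

12.3425 − 8.5 = 3.8425, limited to 1 d.p. → 2 s.f.; 9.91 − 4.1 = 5.81, limited to 1 d.p. → 2 s.f.
Carrying full precision, 3.8425 ÷ 5.81 = 0.661359724613…; keep min(2, 2) = 2 s.f.
Rounded to 2 significant figures: 0.66.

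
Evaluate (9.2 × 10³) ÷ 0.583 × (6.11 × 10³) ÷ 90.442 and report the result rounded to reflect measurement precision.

(9.2 × 10³) ÷ 0.583 × (6.11 × 10³) ÷ 90.442 = 1066081.2993…
Multiplication/division keeps the fewest significant figures: 9.2 × 10³ → 2 s.f., 0.583 → 3 s.f., 6.11 × 10³ → 3 s.f., 90.442 → 5 s.f.; limit is 2.
Rounded to 2 significant figures: 1.1 × 10⁶.

1.1 × 10⁶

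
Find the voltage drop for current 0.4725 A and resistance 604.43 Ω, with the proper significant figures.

285.6 V

voltage drop = 0.4725 A × 604.43 Ω = 285.593175 V.
0.4725 has 4 significant figures; 604.43 has 5.
Division/multiplication keeps the fewest: 4 significant figures.
Rounded: 285.6 V.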